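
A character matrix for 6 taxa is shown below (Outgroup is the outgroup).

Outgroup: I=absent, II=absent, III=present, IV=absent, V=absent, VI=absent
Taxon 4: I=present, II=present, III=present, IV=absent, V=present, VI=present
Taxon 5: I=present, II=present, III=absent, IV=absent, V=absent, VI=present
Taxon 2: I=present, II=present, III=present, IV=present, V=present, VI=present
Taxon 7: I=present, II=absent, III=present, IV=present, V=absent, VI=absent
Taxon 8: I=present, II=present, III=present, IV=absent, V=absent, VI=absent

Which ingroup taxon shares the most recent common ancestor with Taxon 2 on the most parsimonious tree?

Character polarity is set by the outgroup: the derived state is whichever differs from the outgroup's state, so for III the derived state is 'absent', and for the remaining characters it is 'present'.
I (derived state 'present') is shared by all ingroup taxa — unites the whole ingroup.
II: derived state 'present' in Taxon 2, Taxon 4, Taxon 5, and Taxon 8 only — synapomorphy for {Taxon 2, Taxon 4, Taxon 5, Taxon 8}.
III (derived state 'absent') is unique to Taxon 5 (autapomorphy; uninformative for grouping).
IV (state 'present') occurs in Taxon 2 and Taxon 7 but conflicts with the nesting implied by the other characters — most parsimoniously interpreted as homoplasy.
Only Taxon 2 and Taxon 4 show the derived state 'present' for V, supporting them as a clade.
VI: derived state 'present' in Taxon 2, Taxon 4, and Taxon 5 only — synapomorphy for {Taxon 2, Taxon 4, Taxon 5}.
Most parsimonious ingroup topology: ((((Taxon 4,Taxon 2),Taxon 5),Taxon 8),Taxon 7).
Taxon 2 and Taxon 4 form a cherry on this tree, so they are sister taxa.

Taxon 4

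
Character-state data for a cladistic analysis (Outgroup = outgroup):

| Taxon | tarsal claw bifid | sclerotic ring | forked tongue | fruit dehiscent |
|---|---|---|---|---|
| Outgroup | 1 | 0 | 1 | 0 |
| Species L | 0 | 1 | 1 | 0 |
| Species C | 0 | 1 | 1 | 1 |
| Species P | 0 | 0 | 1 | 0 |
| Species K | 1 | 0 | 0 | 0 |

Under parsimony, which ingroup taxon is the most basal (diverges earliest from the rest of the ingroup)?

Character polarity is set by the outgroup: the derived state is whichever differs from the outgroup's state, so for tarsal claw bifid, forked tongue the derived state is '0', and for the remaining characters it is '1'.
tarsal claw bifid: derived state '0' in Species C, Species L, and Species P only — synapomorphy for {Species C, Species L, Species P}.
Only Species C and Species L show the derived state '1' for sclerotic ring, supporting them as a clade.
forked tongue (derived state '0') is unique to Species K (autapomorphy; uninformative for grouping).
fruit dehiscent: derived state '1' in Species C only — an autapomorphy, so it tells us nothing about relationships among taxa.
Most parsimonious ingroup topology: (((Species L,Species C),Species P),Species K).
Species K is sister to the clade containing all other ingroup taxa, so it is the earliest-diverging (most basal) ingroup lineage.

Species K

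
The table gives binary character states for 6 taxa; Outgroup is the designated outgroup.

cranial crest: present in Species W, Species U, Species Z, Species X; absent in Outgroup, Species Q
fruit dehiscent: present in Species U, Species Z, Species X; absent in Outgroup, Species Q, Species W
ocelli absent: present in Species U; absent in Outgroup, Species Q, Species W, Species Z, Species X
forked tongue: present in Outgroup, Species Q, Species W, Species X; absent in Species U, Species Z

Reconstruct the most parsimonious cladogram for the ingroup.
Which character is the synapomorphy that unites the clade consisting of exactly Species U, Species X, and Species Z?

fruit dehiscent

Character polarity is set by the outgroup: the derived state is whichever differs from the outgroup's state, so for forked tongue the derived state is 'absent', and for the remaining characters it is 'present'.
cranial crest (derived state 'present') is shared by Species U, Species W, Species X, and Species Z — a synapomorphy uniting that clade.
Only Species U, Species X, and Species Z show the derived state 'present' for fruit dehiscent, supporting them as a clade.
ocelli absent (derived state 'present') is unique to Species U (autapomorphy; uninformative for grouping).
Only Species U and Species Z show the derived state 'absent' for forked tongue, supporting them as a clade.
Most parsimonious ingroup topology: (Species Q,(Species W,((Species U,Species Z),Species X))).
The clade {Species U, Species X, Species Z} is supported by fruit dehiscent: its derived state 'present' occurs in exactly those taxa and in no other taxon (including the outgroup).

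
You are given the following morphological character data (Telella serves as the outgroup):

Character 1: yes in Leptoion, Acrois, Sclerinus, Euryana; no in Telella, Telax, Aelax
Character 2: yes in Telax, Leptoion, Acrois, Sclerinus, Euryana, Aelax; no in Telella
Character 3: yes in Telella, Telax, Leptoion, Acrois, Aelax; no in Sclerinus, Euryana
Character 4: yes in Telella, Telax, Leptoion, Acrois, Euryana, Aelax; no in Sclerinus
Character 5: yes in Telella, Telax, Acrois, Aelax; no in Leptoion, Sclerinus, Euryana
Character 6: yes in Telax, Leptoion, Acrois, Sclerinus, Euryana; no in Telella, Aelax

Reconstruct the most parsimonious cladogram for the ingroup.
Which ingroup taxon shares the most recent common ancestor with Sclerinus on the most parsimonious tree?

Character polarity is set by the outgroup: the derived state is whichever differs from the outgroup's state, so for Character 3, Character 4, Character 5 the derived state is 'no', and for the remaining characters it is 'yes'.
Only Acrois, Euryana, Leptoion, and Sclerinus show the derived state 'yes' for Character 1, supporting them as a clade.
Character 2 (derived state 'yes') is shared by all ingroup taxa — unites the whole ingroup.
Character 3: derived state 'no' in Euryana and Sclerinus only — synapomorphy for {Euryana, Sclerinus}.
Character 4: derived state 'no' in Sclerinus only — an autapomorphy, so it tells us nothing about relationships among taxa.
Only Euryana, Leptoion, and Sclerinus show the derived state 'no' for Character 5, supporting them as a clade.
Character 6: derived state 'yes' in Acrois, Euryana, Leptoion, Sclerinus, and Telax only — synapomorphy for {Acrois, Euryana, Leptoion, Sclerinus, Telax}.
Most parsimonious ingroup topology: ((Telax,((Leptoion,(Sclerinus,Euryana)),Acrois)),Aelax).
Sclerinus and Euryana form a cherry on this tree, so they are sister taxa.

Euryana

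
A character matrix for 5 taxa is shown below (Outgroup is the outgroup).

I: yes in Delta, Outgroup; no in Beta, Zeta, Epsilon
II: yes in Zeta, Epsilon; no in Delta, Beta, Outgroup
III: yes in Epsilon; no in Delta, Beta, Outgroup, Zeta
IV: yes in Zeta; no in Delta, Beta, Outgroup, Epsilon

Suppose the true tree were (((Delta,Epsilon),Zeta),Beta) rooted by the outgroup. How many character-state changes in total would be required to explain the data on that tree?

6

Map each character onto (((Delta,Epsilon),Zeta),Beta) (rooted by Outgroup) and count the minimum state changes it requires (Fitch parsimony):
I: 2; II: 2; III: 1; IV: 1.
Total tree length = 6.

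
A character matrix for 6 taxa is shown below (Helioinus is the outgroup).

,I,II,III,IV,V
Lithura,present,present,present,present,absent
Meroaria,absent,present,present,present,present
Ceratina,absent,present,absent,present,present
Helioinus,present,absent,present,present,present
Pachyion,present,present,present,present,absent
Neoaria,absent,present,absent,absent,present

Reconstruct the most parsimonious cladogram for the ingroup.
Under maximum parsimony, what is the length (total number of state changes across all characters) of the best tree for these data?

5

Character polarity is set by the outgroup: the derived state is whichever differs from the outgroup's state, so for I, III, IV, V the derived state is 'absent', and for the remaining characters it is 'present'.
I (derived state 'absent') is shared by Ceratina, Meroaria, and Neoaria — a synapomorphy uniting that clade.
II (derived state 'present') is shared by all ingroup taxa — unites the whole ingroup.
Only Ceratina and Neoaria show the derived state 'absent' for III, supporting them as a clade.
IV (derived state 'absent') is unique to Neoaria (autapomorphy; uninformative for grouping).
V (derived state 'absent') is shared by Lithura and Pachyion — a synapomorphy uniting that clade.
Most parsimonious ingroup topology: ((Pachyion,Lithura),((Neoaria,Ceratina),Meroaria)).
Changes per character on this tree: I: 1; II: 1; III: 1; IV: 1; V: 1.
Total = 5.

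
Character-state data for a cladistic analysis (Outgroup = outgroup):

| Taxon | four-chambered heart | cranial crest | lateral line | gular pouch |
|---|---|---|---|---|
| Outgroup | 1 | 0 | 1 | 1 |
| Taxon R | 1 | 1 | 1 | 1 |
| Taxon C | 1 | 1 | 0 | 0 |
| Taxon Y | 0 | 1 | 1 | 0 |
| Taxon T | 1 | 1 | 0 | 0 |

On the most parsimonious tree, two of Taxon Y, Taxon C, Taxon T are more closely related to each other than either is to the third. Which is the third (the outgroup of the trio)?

Taxon Y

Character polarity is set by the outgroup: the derived state is whichever differs from the outgroup's state, so for four-chambered heart, lateral line, gular pouch the derived state is '0', and for the remaining characters it is '1'.
four-chambered heart (derived state '0') is unique to Taxon Y (autapomorphy; uninformative for grouping).
All ingroup taxa share the derived state '1' for cranial crest; it defines the ingroup but does not resolve relationships within it.
lateral line (derived state '0') is shared by Taxon C and Taxon T — a synapomorphy uniting that clade.
gular pouch: derived state '0' in Taxon C, Taxon T, and Taxon Y only — synapomorphy for {Taxon C, Taxon T, Taxon Y}.
Most parsimonious ingroup topology: (Taxon R,((Taxon C,Taxon T),Taxon Y)).
Taxon T and Taxon C share a more recent common ancestor with each other than either does with Taxon Y, so Taxon Y is the least closely related of the three.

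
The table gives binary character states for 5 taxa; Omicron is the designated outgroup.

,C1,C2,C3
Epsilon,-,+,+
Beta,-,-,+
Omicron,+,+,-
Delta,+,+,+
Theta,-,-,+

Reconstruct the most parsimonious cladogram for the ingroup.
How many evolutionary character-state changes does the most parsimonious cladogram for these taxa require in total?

3

Character polarity is set by the outgroup: the derived state is whichever differs from the outgroup's state, so for C1, C2 the derived state is '-', and for the remaining characters it is '+'.
Only Beta, Epsilon, and Theta show the derived state '-' for C1, supporting them as a clade.
C2 (derived state '-') is shared by Beta and Theta — a synapomorphy uniting that clade.
C3 (derived state '+') is shared by all ingroup taxa — unites the whole ingroup.
Most parsimonious ingroup topology: ((Epsilon,(Beta,Theta)),Delta).
Changes per character on this tree: C1: 1; C2: 1; C3: 1.
Total = 3.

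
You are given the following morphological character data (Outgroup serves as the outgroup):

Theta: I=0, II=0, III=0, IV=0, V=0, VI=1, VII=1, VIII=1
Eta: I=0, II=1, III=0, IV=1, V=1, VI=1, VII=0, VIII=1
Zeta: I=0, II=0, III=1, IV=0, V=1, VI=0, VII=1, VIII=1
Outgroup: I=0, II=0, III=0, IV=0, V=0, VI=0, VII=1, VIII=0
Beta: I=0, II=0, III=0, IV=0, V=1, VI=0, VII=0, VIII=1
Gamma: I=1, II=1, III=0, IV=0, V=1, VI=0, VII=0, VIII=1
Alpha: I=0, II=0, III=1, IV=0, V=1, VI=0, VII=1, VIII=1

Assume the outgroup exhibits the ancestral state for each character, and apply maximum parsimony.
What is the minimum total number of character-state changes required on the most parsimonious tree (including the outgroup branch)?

9

Character polarity is set by the outgroup: the derived state is whichever differs from the outgroup's state, so for VII the derived state is '0', and for the remaining characters it is '1'.
I: derived state '1' in Gamma only — an autapomorphy, so it tells us nothing about relationships among taxa.
II: derived state '1' in Eta and Gamma only — synapomorphy for {Eta, Gamma}.
III: derived state '1' in Alpha and Zeta only — synapomorphy for {Alpha, Zeta}.
IV (derived state '1') is unique to Eta (autapomorphy; uninformative for grouping).
V: derived state '1' in Alpha, Beta, Eta, Gamma, and Zeta only — synapomorphy for {Alpha, Beta, Eta, Gamma, Zeta}.
VI groups Eta and Theta, which is incompatible with the clades supported by the remaining characters; treating it as convergent (homoplasy) costs fewer steps than any alternative tree.
Only Beta, Eta, and Gamma show the derived state '0' for VII, supporting them as a clade.
All ingroup taxa share the derived state '1' for VIII; it defines the ingroup but does not resolve relationships within it.
Most parsimonious ingroup topology: (((Zeta,Alpha),((Gamma,Eta),Beta)),Theta).
Changes per character on this tree: I: 1; II: 1; III: 1; IV: 1; V: 1; VI: 2; VII: 1; VIII: 1.
Total = 9.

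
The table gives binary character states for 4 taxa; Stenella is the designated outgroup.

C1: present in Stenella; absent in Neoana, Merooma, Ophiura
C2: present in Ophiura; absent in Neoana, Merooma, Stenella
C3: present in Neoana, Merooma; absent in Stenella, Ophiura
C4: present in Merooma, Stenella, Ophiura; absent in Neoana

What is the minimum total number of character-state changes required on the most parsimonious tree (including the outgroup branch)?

4

Character polarity is set by the outgroup: the derived state is whichever differs from the outgroup's state, so for C1, C4 the derived state is 'absent', and for the remaining characters it is 'present'.
C1 (derived state 'absent') is shared by all ingroup taxa — unites the whole ingroup.
C2: derived state 'present' in Ophiura only — an autapomorphy, so it tells us nothing about relationships among taxa.
Only Merooma and Neoana show the derived state 'present' for C3, supporting them as a clade.
C4: derived state 'absent' in Neoana only — an autapomorphy, so it tells us nothing about relationships among taxa.
Most parsimonious ingroup topology: ((Merooma,Neoana),Ophiura).
Changes per character on this tree: C1: 1; C2: 1; C3: 1; C4: 1.
Total = 4.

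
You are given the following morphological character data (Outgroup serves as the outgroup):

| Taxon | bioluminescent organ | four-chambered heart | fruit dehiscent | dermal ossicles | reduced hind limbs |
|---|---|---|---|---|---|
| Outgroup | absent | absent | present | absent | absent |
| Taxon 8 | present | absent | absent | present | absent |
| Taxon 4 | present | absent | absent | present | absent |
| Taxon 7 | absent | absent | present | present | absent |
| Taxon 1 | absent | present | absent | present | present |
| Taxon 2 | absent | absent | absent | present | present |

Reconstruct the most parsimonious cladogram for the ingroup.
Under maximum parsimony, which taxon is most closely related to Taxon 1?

Character polarity is set by the outgroup: the derived state is whichever differs from the outgroup's state, so for fruit dehiscent the derived state is 'absent', and for the remaining characters it is 'present'.
bioluminescent organ (derived state 'present') is shared by Taxon 4 and Taxon 8 — a synapomorphy uniting that clade.
four-chambered heart: derived state 'present' in Taxon 1 only — an autapomorphy, so it tells us nothing about relationships among taxa.
fruit dehiscent (derived state 'absent') is shared by Taxon 1, Taxon 2, Taxon 4, and Taxon 8 — a synapomorphy uniting that clade.
dermal ossicles (derived state 'present') is shared by all ingroup taxa — unites the whole ingroup.
Only Taxon 1 and Taxon 2 show the derived state 'present' for reduced hind limbs, supporting them as a clade.
Most parsimonious ingroup topology: (((Taxon 8,Taxon 4),(Taxon 1,Taxon 2)),Taxon 7).
Taxon 1 and Taxon 2 form a cherry on this tree, so they are sister taxa.

Taxon 2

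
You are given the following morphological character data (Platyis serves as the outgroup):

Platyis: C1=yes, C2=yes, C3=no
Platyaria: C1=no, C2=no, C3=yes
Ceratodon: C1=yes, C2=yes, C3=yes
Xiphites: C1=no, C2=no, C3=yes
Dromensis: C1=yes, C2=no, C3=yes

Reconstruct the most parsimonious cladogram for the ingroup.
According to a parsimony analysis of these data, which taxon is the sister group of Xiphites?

Platyaria

Character polarity is set by the outgroup: the derived state is whichever differs from the outgroup's state, so for C1, C2 the derived state is 'no', and for the remaining characters it is 'yes'.
C1 (derived state 'no') is shared by Platyaria and Xiphites — a synapomorphy uniting that clade.
Only Dromensis, Platyaria, and Xiphites show the derived state 'no' for C2, supporting them as a clade.
C3 (derived state 'yes') is shared by all ingroup taxa — unites the whole ingroup.
Most parsimonious ingroup topology: (((Platyaria,Xiphites),Dromensis),Ceratodon).
Xiphites and Platyaria form a cherry on this tree, so they are sister taxa.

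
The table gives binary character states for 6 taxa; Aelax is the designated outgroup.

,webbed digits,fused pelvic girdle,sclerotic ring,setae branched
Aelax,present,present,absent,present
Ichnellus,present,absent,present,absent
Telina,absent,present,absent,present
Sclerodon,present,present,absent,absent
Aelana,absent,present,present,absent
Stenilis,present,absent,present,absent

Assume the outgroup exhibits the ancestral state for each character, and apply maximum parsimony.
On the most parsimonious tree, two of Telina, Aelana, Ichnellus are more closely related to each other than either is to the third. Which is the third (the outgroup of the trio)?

Telina

Character polarity is set by the outgroup: the derived state is whichever differs from the outgroup's state, so for webbed digits, fused pelvic girdle, setae branched the derived state is 'absent', and for the remaining characters it is 'present'.
webbed digits (state 'absent') occurs in Aelana and Telina but conflicts with the nesting implied by the other characters — most parsimoniously interpreted as homoplasy.
fused pelvic girdle: derived state 'absent' in Ichnellus and Stenilis only — synapomorphy for {Ichnellus, Stenilis}.
sclerotic ring (derived state 'present') is shared by Aelana, Ichnellus, and Stenilis — a synapomorphy uniting that clade.
setae branched: derived state 'absent' in Aelana, Ichnellus, Sclerodon, and Stenilis only — synapomorphy for {Aelana, Ichnellus, Sclerodon, Stenilis}.
Most parsimonious ingroup topology: ((((Ichnellus,Stenilis),Aelana),Sclerodon),Telina).
Aelana and Ichnellus share a more recent common ancestor with each other than either does with Telina, so Telina is the least closely related of the three.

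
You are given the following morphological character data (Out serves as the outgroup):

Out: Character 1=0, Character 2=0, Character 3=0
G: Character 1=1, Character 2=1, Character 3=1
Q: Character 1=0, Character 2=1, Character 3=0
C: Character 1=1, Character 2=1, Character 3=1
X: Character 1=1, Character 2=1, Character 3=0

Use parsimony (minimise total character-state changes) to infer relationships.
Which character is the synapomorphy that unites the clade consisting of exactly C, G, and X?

Character 1

The outgroup has state '0' for every character, so '1' is the derived state throughout.
Only C, G, and X show the derived state '1' for Character 1, supporting them as a clade.
All ingroup taxa share the derived state '1' for Character 2; it defines the ingroup but does not resolve relationships within it.
Only C and G show the derived state '1' for Character 3, supporting them as a clade.
Most parsimonious ingroup topology: (((G,C),X),Q).
The clade {C, G, X} is supported by Character 1: its derived state '1' occurs in exactly those taxa and in no other taxon (including the outgroup).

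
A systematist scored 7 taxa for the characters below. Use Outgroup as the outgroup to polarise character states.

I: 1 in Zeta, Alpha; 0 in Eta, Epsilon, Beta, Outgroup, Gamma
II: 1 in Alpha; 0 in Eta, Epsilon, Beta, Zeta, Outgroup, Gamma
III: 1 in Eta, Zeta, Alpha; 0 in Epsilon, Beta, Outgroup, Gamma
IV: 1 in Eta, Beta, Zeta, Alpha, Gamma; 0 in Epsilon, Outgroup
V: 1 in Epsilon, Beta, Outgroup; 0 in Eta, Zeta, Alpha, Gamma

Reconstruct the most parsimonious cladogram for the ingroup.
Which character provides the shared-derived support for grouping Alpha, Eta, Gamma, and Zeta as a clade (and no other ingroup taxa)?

Character polarity is set by the outgroup: the derived state is whichever differs from the outgroup's state, so for V the derived state is '0', and for the remaining characters it is '1'.
I (derived state '1') is shared by Alpha and Zeta — a synapomorphy uniting that clade.
II (derived state '1') is unique to Alpha (autapomorphy; uninformative for grouping).
Only Alpha, Eta, and Zeta show the derived state '1' for III, supporting them as a clade.
IV (derived state '1') is shared by Alpha, Beta, Eta, Gamma, and Zeta — a synapomorphy uniting that clade.
V (derived state '0') is shared by Alpha, Eta, Gamma, and Zeta — a synapomorphy uniting that clade.
Most parsimonious ingroup topology: (Epsilon,((((Zeta,Alpha),Eta),Gamma),Beta)).
The clade {Alpha, Eta, Gamma, Zeta} is supported by V: its derived state '0' occurs in exactly those taxa and in no other taxon (including the outgroup).

V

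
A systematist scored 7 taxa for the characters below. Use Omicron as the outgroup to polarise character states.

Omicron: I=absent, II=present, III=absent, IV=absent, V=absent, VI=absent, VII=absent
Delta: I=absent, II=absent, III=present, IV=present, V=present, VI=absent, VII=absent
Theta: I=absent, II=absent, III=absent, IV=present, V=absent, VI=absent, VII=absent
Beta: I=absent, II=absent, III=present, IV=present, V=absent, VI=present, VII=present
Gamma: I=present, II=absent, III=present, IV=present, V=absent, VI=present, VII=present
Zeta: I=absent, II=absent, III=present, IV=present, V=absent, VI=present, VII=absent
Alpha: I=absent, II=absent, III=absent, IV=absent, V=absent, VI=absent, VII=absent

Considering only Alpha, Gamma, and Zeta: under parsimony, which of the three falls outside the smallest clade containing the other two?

Alpha

Character polarity is set by the outgroup: the derived state is whichever differs from the outgroup's state, so for II the derived state is 'absent', and for the remaining characters it is 'present'.
I (derived state 'present') is unique to Gamma (autapomorphy; uninformative for grouping).
II (derived state 'absent') is shared by all ingroup taxa — unites the whole ingroup.
Only Beta, Delta, Gamma, and Zeta show the derived state 'present' for III, supporting them as a clade.
IV: derived state 'present' in Beta, Delta, Gamma, Theta, and Zeta only — synapomorphy for {Beta, Delta, Gamma, Theta, Zeta}.
V: derived state 'present' in Delta only — an autapomorphy, so it tells us nothing about relationships among taxa.
VI (derived state 'present') is shared by Beta, Gamma, and Zeta — a synapomorphy uniting that clade.
VII: derived state 'present' in Beta and Gamma only — synapomorphy for {Beta, Gamma}.
Most parsimonious ingroup topology: (((Delta,((Beta,Gamma),Zeta)),Theta),Alpha).
Gamma and Zeta share a more recent common ancestor with each other than either does with Alpha, so Alpha is the least closely related of the three.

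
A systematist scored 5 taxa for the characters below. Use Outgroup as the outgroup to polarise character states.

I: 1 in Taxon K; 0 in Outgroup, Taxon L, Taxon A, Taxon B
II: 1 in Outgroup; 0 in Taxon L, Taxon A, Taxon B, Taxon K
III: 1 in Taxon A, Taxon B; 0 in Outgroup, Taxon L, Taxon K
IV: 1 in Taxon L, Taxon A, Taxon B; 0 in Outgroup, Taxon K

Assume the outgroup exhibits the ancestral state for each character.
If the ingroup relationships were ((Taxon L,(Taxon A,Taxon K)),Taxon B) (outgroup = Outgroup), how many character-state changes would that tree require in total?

Map each character onto ((Taxon L,(Taxon A,Taxon K)),Taxon B) (rooted by Outgroup) and count the minimum state changes it requires (Fitch parsimony):
I: 1; II: 1; III: 2; IV: 2.
Total tree length = 6.

6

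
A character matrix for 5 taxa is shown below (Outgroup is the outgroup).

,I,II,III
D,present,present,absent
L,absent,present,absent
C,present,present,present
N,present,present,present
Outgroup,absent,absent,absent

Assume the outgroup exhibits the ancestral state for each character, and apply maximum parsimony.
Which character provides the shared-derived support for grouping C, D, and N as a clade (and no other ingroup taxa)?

The outgroup has state 'absent' for every character, so 'present' is the derived state throughout.
Only C, D, and N show the derived state 'present' for I, supporting them as a clade.
All ingroup taxa share the derived state 'present' for II; it defines the ingroup but does not resolve relationships within it.
III (derived state 'present') is shared by C and N — a synapomorphy uniting that clade.
Most parsimonious ingroup topology: ((D,(C,N)),L).
The clade {C, D, N} is supported by I: its derived state 'present' occurs in exactly those taxa and in no other taxon (including the outgroup).

I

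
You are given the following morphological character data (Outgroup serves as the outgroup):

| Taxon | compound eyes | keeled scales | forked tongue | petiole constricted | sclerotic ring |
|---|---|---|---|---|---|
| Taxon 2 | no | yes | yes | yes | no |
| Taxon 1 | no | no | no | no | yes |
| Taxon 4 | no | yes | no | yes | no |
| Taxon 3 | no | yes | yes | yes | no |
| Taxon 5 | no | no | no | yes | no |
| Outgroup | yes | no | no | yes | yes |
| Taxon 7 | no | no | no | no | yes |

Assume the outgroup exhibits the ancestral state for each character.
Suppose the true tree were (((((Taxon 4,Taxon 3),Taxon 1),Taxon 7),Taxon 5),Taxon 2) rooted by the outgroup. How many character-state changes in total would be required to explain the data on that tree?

10

Map each character onto (((((Taxon 4,Taxon 3),Taxon 1),Taxon 7),Taxon 5),Taxon 2) (rooted by Outgroup) and count the minimum state changes it requires (Fitch parsimony):
compound eyes: 1; keeled scales: 2; forked tongue: 2; petiole constricted: 2; sclerotic ring: 3.
Total tree length = 10.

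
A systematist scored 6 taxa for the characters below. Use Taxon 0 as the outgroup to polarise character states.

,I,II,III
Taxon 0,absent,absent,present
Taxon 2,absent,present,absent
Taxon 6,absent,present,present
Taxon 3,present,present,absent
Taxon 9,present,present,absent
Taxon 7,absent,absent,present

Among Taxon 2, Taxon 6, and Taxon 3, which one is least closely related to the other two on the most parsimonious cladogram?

Taxon 6

Character polarity is set by the outgroup: the derived state is whichever differs from the outgroup's state, so for III the derived state is 'absent', and for the remaining characters it is 'present'.
Only Taxon 3 and Taxon 9 show the derived state 'present' for I, supporting them as a clade.
II: derived state 'present' in Taxon 2, Taxon 3, Taxon 6, and Taxon 9 only — synapomorphy for {Taxon 2, Taxon 3, Taxon 6, Taxon 9}.
Only Taxon 2, Taxon 3, and Taxon 9 show the derived state 'absent' for III, supporting them as a clade.
Most parsimonious ingroup topology: (((Taxon 2,(Taxon 3,Taxon 9)),Taxon 6),Taxon 7).
Taxon 2 and Taxon 3 share a more recent common ancestor with each other than either does with Taxon 6, so Taxon 6 is the least closely related of the three.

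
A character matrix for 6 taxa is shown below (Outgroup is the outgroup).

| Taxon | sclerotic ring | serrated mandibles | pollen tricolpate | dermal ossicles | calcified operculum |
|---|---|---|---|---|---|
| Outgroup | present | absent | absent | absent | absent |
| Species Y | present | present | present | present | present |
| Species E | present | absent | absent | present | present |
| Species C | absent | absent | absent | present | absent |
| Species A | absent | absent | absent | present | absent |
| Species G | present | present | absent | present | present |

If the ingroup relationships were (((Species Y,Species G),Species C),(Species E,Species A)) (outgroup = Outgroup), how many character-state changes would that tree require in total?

Map each character onto (((Species Y,Species G),Species C),(Species E,Species A)) (rooted by Outgroup) and count the minimum state changes it requires (Fitch parsimony):
sclerotic ring: 2; serrated mandibles: 1; pollen tricolpate: 1; dermal ossicles: 1; calcified operculum: 2.
Total tree length = 7.

7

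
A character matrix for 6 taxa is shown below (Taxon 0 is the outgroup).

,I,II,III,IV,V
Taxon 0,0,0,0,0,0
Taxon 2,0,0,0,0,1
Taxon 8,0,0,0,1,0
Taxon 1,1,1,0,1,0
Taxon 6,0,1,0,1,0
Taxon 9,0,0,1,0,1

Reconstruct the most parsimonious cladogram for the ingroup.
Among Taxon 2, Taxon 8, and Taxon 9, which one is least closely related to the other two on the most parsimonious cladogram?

The outgroup has state '0' for every character, so '1' is the derived state throughout.
I (derived state '1') is unique to Taxon 1 (autapomorphy; uninformative for grouping).
II (derived state '1') is shared by Taxon 1 and Taxon 6 — a synapomorphy uniting that clade.
III (derived state '1') is unique to Taxon 9 (autapomorphy; uninformative for grouping).
Only Taxon 1, Taxon 6, and Taxon 8 show the derived state '1' for IV, supporting them as a clade.
V: derived state '1' in Taxon 2 and Taxon 9 only — synapomorphy for {Taxon 2, Taxon 9}.
Most parsimonious ingroup topology: ((Taxon 2,Taxon 9),(Taxon 8,(Taxon 1,Taxon 6))).
Taxon 9 and Taxon 2 share a more recent common ancestor with each other than either does with Taxon 8, so Taxon 8 is the least closely related of the three.

Taxon 8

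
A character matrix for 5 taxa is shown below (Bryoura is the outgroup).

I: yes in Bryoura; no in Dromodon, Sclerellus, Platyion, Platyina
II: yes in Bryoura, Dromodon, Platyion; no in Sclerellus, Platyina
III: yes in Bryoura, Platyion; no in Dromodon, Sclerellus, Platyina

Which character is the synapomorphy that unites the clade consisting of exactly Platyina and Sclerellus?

The outgroup has state 'yes' for every character, so 'no' is the derived state throughout.
All ingroup taxa share the derived state 'no' for I; it defines the ingroup but does not resolve relationships within it.
II: derived state 'no' in Platyina and Sclerellus only — synapomorphy for {Platyina, Sclerellus}.
III (derived state 'no') is shared by Dromodon, Platyina, and Sclerellus — a synapomorphy uniting that clade.
Most parsimonious ingroup topology: ((Dromodon,(Sclerellus,Platyina)),Platyion).
The clade {Platyina, Sclerellus} is supported by II: its derived state 'no' occurs in exactly those taxa and in no other taxon (including the outgroup).

II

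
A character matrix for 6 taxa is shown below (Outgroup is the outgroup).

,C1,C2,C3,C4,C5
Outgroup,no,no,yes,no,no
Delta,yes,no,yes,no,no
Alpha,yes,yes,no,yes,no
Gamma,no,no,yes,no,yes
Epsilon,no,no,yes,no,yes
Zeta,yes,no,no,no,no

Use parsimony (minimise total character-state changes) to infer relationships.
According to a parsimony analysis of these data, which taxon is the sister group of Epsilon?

Gamma

Character polarity is set by the outgroup: the derived state is whichever differs from the outgroup's state, so for C3 the derived state is 'no', and for the remaining characters it is 'yes'.
Only Alpha, Delta, and Zeta show the derived state 'yes' for C1, supporting them as a clade.
C2: derived state 'yes' in Alpha only — an autapomorphy, so it tells us nothing about relationships among taxa.
C3 (derived state 'no') is shared by Alpha and Zeta — a synapomorphy uniting that clade.
C4: derived state 'yes' in Alpha only — an autapomorphy, so it tells us nothing about relationships among taxa.
C5 (derived state 'yes') is shared by Epsilon and Gamma — a synapomorphy uniting that clade.
Most parsimonious ingroup topology: ((Delta,(Alpha,Zeta)),(Gamma,Epsilon)).
Epsilon and Gamma form a cherry on this tree, so they are sister taxa.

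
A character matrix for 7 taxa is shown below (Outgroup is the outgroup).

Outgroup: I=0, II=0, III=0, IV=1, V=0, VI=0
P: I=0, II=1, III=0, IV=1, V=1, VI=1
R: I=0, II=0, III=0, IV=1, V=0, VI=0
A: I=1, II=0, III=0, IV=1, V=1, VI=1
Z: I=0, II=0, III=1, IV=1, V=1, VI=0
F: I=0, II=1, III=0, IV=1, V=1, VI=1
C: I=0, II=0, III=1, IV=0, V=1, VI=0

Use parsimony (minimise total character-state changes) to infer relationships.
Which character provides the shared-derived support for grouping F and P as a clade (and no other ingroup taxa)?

Character polarity is set by the outgroup: the derived state is whichever differs from the outgroup's state, so for IV the derived state is '0', and for the remaining characters it is '1'.
I: derived state '1' in A only — an autapomorphy, so it tells us nothing about relationships among taxa.
II: derived state '1' in F and P only — synapomorphy for {F, P}.
III (derived state '1') is shared by C and Z — a synapomorphy uniting that clade.
IV: derived state '0' in C only — an autapomorphy, so it tells us nothing about relationships among taxa.
V (derived state '1') is shared by A, C, F, P, and Z — a synapomorphy uniting that clade.
VI: derived state '1' in A, F, and P only — synapomorphy for {A, F, P}.
Most parsimonious ingroup topology: ((((P,F),A),(Z,C)),R).
The clade {F, P} is supported by II: its derived state '1' occurs in exactly those taxa and in no other taxon (including the outgroup).

II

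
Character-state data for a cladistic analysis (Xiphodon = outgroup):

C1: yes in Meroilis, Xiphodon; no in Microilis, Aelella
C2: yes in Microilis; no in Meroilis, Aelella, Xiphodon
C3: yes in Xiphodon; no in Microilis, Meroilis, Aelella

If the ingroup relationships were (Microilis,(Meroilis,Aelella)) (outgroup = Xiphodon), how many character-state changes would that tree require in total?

Map each character onto (Microilis,(Meroilis,Aelella)) (rooted by Xiphodon) and count the minimum state changes it requires (Fitch parsimony):
C1: 2; C2: 1; C3: 1.
Total tree length = 4.

4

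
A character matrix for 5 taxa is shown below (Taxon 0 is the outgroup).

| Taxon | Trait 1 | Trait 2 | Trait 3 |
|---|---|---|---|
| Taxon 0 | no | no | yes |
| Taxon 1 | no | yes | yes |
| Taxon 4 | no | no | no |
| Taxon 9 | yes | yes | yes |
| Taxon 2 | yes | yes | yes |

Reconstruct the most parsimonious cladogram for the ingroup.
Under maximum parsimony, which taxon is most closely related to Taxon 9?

Character polarity is set by the outgroup: the derived state is whichever differs from the outgroup's state, so for Trait 3 the derived state is 'no', and for the remaining characters it is 'yes'.
Trait 1 (derived state 'yes') is shared by Taxon 2 and Taxon 9 — a synapomorphy uniting that clade.
Trait 2 (derived state 'yes') is shared by Taxon 1, Taxon 2, and Taxon 9 — a synapomorphy uniting that clade.
Trait 3: derived state 'no' in Taxon 4 only — an autapomorphy, so it tells us nothing about relationships among taxa.
Most parsimonious ingroup topology: (Taxon 4,((Taxon 2,Taxon 9),Taxon 1)).
Taxon 9 and Taxon 2 form a cherry on this tree, so they are sister taxa.

Taxon 2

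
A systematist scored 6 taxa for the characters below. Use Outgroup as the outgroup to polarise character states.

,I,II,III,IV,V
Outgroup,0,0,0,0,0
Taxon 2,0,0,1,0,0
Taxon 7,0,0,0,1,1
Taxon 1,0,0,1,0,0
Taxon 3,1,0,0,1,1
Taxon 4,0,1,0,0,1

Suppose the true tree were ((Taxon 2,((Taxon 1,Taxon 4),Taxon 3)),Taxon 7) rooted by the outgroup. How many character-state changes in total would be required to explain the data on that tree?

9

Map each character onto ((Taxon 2,((Taxon 1,Taxon 4),Taxon 3)),Taxon 7) (rooted by Outgroup) and count the minimum state changes it requires (Fitch parsimony):
I: 1; II: 1; III: 2; IV: 2; V: 3.
Total tree length = 9.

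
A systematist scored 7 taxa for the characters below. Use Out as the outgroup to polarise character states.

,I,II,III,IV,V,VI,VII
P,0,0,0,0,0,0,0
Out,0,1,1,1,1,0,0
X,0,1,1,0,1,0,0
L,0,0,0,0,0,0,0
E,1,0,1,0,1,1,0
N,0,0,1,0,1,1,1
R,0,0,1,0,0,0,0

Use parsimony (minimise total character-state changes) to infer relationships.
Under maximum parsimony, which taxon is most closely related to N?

E

Character polarity is set by the outgroup: the derived state is whichever differs from the outgroup's state, so for II, III, IV, V the derived state is '0', and for the remaining characters it is '1'.
I (derived state '1') is unique to E (autapomorphy; uninformative for grouping).
II: derived state '0' in E, L, N, P, and R only — synapomorphy for {E, L, N, P, R}.
III: derived state '0' in L and P only — synapomorphy for {L, P}.
IV (derived state '0') is shared by all ingroup taxa — unites the whole ingroup.
Only L, P, and R show the derived state '0' for V, supporting them as a clade.
Only E and N show the derived state '1' for VI, supporting them as a clade.
VII (derived state '1') is unique to N (autapomorphy; uninformative for grouping).
Most parsimonious ingroup topology: (((R,(P,L)),(E,N)),X).
N and E form a cherry on this tree, so they are sister taxa.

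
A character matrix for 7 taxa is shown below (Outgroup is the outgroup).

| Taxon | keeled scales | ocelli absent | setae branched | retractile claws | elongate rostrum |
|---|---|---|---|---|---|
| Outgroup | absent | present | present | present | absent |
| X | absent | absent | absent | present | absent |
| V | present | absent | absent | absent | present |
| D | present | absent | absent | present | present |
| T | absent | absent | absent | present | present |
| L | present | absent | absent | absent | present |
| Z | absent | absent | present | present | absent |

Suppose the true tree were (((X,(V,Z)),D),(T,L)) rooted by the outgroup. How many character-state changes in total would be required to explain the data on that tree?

11

Map each character onto (((X,(V,Z)),D),(T,L)) (rooted by Outgroup) and count the minimum state changes it requires (Fitch parsimony):
keeled scales: 3; ocelli absent: 1; setae branched: 2; retractile claws: 2; elongate rostrum: 3.
Total tree length = 11.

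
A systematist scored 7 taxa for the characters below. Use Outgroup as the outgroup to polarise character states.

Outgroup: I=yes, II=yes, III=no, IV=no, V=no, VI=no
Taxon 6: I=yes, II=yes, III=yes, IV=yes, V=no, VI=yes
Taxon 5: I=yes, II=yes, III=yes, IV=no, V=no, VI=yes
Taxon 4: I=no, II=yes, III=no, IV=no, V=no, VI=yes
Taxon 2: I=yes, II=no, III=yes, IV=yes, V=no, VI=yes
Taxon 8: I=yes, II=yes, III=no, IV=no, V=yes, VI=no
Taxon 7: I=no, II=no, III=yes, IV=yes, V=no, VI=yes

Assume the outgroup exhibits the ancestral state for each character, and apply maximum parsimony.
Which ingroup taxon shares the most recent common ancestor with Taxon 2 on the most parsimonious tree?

Taxon 7

Character polarity is set by the outgroup: the derived state is whichever differs from the outgroup's state, so for I, II the derived state is 'no', and for the remaining characters it is 'yes'.
I (state 'no') occurs in Taxon 4 and Taxon 7 but conflicts with the nesting implied by the other characters — most parsimoniously interpreted as homoplasy.
Only Taxon 2 and Taxon 7 show the derived state 'no' for II, supporting them as a clade.
III (derived state 'yes') is shared by Taxon 2, Taxon 5, Taxon 6, and Taxon 7 — a synapomorphy uniting that clade.
Only Taxon 2, Taxon 6, and Taxon 7 show the derived state 'yes' for IV, supporting them as a clade.
V: derived state 'yes' in Taxon 8 only — an autapomorphy, so it tells us nothing about relationships among taxa.
Only Taxon 2, Taxon 4, Taxon 5, Taxon 6, and Taxon 7 show the derived state 'yes' for VI, supporting them as a clade.
Most parsimonious ingroup topology: ((((Taxon 6,(Taxon 2,Taxon 7)),Taxon 5),Taxon 4),Taxon 8).
Taxon 2 and Taxon 7 form a cherry on this tree, so they are sister taxa.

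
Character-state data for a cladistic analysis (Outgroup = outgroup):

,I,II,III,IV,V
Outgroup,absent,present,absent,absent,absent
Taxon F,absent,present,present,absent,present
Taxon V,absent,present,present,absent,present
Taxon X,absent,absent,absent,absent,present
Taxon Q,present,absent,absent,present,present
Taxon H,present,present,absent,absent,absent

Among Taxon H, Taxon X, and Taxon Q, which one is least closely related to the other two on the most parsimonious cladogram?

Taxon H

Character polarity is set by the outgroup: the derived state is whichever differs from the outgroup's state, so for II the derived state is 'absent', and for the remaining characters it is 'present'.
I groups Taxon H and Taxon Q, which is incompatible with the clades supported by the remaining characters; treating it as convergent (homoplasy) costs fewer steps than any alternative tree.
II: derived state 'absent' in Taxon Q and Taxon X only — synapomorphy for {Taxon Q, Taxon X}.
III: derived state 'present' in Taxon F and Taxon V only — synapomorphy for {Taxon F, Taxon V}.
IV (derived state 'present') is unique to Taxon Q (autapomorphy; uninformative for grouping).
Only Taxon F, Taxon Q, Taxon V, and Taxon X show the derived state 'present' for V, supporting them as a clade.
Most parsimonious ingroup topology: (((Taxon F,Taxon V),(Taxon X,Taxon Q)),Taxon H).
Taxon Q and Taxon X share a more recent common ancestor with each other than either does with Taxon H, so Taxon H is the least closely related of the three.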